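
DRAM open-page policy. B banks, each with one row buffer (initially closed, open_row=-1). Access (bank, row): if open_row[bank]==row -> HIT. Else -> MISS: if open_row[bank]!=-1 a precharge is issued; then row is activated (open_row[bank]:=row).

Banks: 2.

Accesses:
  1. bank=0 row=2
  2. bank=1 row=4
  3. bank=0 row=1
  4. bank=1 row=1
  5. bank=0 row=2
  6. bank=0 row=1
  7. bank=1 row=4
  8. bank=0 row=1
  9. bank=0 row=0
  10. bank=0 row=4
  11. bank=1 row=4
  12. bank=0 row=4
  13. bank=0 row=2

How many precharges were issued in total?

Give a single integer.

Acc 1: bank0 row2 -> MISS (open row2); precharges=0
Acc 2: bank1 row4 -> MISS (open row4); precharges=0
Acc 3: bank0 row1 -> MISS (open row1); precharges=1
Acc 4: bank1 row1 -> MISS (open row1); precharges=2
Acc 5: bank0 row2 -> MISS (open row2); precharges=3
Acc 6: bank0 row1 -> MISS (open row1); precharges=4
Acc 7: bank1 row4 -> MISS (open row4); precharges=5
Acc 8: bank0 row1 -> HIT
Acc 9: bank0 row0 -> MISS (open row0); precharges=6
Acc 10: bank0 row4 -> MISS (open row4); precharges=7
Acc 11: bank1 row4 -> HIT
Acc 12: bank0 row4 -> HIT
Acc 13: bank0 row2 -> MISS (open row2); precharges=8

Answer: 8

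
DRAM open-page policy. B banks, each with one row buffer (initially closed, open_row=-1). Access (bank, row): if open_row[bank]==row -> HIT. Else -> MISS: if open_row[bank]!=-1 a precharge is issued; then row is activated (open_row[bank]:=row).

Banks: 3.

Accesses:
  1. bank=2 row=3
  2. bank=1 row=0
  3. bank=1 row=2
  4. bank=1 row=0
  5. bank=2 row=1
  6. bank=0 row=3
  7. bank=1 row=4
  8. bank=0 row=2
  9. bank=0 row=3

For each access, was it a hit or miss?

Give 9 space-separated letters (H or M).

Answer: M M M M M M M M M

Derivation:
Acc 1: bank2 row3 -> MISS (open row3); precharges=0
Acc 2: bank1 row0 -> MISS (open row0); precharges=0
Acc 3: bank1 row2 -> MISS (open row2); precharges=1
Acc 4: bank1 row0 -> MISS (open row0); precharges=2
Acc 5: bank2 row1 -> MISS (open row1); precharges=3
Acc 6: bank0 row3 -> MISS (open row3); precharges=3
Acc 7: bank1 row4 -> MISS (open row4); precharges=4
Acc 8: bank0 row2 -> MISS (open row2); precharges=5
Acc 9: bank0 row3 -> MISS (open row3); precharges=6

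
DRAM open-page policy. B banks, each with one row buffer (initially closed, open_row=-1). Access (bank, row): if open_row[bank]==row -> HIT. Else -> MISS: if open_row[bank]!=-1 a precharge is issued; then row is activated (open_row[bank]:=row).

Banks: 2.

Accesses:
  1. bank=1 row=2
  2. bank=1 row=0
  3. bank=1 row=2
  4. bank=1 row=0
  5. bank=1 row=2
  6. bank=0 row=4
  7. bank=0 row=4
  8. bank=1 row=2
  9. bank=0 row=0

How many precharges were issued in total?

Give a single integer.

Acc 1: bank1 row2 -> MISS (open row2); precharges=0
Acc 2: bank1 row0 -> MISS (open row0); precharges=1
Acc 3: bank1 row2 -> MISS (open row2); precharges=2
Acc 4: bank1 row0 -> MISS (open row0); precharges=3
Acc 5: bank1 row2 -> MISS (open row2); precharges=4
Acc 6: bank0 row4 -> MISS (open row4); precharges=4
Acc 7: bank0 row4 -> HIT
Acc 8: bank1 row2 -> HIT
Acc 9: bank0 row0 -> MISS (open row0); precharges=5

Answer: 5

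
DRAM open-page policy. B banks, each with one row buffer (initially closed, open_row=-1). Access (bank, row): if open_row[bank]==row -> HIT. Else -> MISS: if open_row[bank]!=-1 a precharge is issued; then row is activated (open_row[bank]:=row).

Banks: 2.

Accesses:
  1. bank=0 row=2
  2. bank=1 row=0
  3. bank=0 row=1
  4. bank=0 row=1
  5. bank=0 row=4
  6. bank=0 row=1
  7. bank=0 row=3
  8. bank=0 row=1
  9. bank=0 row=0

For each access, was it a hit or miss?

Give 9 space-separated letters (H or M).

Acc 1: bank0 row2 -> MISS (open row2); precharges=0
Acc 2: bank1 row0 -> MISS (open row0); precharges=0
Acc 3: bank0 row1 -> MISS (open row1); precharges=1
Acc 4: bank0 row1 -> HIT
Acc 5: bank0 row4 -> MISS (open row4); precharges=2
Acc 6: bank0 row1 -> MISS (open row1); precharges=3
Acc 7: bank0 row3 -> MISS (open row3); precharges=4
Acc 8: bank0 row1 -> MISS (open row1); precharges=5
Acc 9: bank0 row0 -> MISS (open row0); precharges=6

Answer: M M M H M M M M M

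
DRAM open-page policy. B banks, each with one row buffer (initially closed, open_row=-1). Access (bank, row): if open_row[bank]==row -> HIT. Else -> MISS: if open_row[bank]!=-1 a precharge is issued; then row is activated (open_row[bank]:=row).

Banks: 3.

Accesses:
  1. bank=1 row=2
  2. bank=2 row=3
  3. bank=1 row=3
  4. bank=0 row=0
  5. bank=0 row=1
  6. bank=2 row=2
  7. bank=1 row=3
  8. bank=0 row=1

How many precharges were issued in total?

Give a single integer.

Acc 1: bank1 row2 -> MISS (open row2); precharges=0
Acc 2: bank2 row3 -> MISS (open row3); precharges=0
Acc 3: bank1 row3 -> MISS (open row3); precharges=1
Acc 4: bank0 row0 -> MISS (open row0); precharges=1
Acc 5: bank0 row1 -> MISS (open row1); precharges=2
Acc 6: bank2 row2 -> MISS (open row2); precharges=3
Acc 7: bank1 row3 -> HIT
Acc 8: bank0 row1 -> HIT

Answer: 3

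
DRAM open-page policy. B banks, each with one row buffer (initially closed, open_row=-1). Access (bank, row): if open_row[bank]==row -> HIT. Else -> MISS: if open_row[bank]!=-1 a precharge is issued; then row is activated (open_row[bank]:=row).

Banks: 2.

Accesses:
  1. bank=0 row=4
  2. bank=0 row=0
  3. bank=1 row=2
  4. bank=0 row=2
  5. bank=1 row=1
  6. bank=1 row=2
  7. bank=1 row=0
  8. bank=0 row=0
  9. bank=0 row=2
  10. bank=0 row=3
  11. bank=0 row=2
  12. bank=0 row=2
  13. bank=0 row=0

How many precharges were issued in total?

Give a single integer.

Answer: 10

Derivation:
Acc 1: bank0 row4 -> MISS (open row4); precharges=0
Acc 2: bank0 row0 -> MISS (open row0); precharges=1
Acc 3: bank1 row2 -> MISS (open row2); precharges=1
Acc 4: bank0 row2 -> MISS (open row2); precharges=2
Acc 5: bank1 row1 -> MISS (open row1); precharges=3
Acc 6: bank1 row2 -> MISS (open row2); precharges=4
Acc 7: bank1 row0 -> MISS (open row0); precharges=5
Acc 8: bank0 row0 -> MISS (open row0); precharges=6
Acc 9: bank0 row2 -> MISS (open row2); precharges=7
Acc 10: bank0 row3 -> MISS (open row3); precharges=8
Acc 11: bank0 row2 -> MISS (open row2); precharges=9
Acc 12: bank0 row2 -> HIT
Acc 13: bank0 row0 -> MISS (open row0); precharges=10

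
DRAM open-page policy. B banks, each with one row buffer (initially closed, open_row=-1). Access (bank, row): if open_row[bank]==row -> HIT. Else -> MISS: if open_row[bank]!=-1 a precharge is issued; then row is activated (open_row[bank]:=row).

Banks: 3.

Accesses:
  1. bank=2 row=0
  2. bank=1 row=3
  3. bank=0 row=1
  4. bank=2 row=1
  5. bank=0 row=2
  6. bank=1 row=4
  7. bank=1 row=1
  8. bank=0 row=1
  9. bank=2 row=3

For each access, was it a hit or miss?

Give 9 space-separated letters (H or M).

Answer: M M M M M M M M M

Derivation:
Acc 1: bank2 row0 -> MISS (open row0); precharges=0
Acc 2: bank1 row3 -> MISS (open row3); precharges=0
Acc 3: bank0 row1 -> MISS (open row1); precharges=0
Acc 4: bank2 row1 -> MISS (open row1); precharges=1
Acc 5: bank0 row2 -> MISS (open row2); precharges=2
Acc 6: bank1 row4 -> MISS (open row4); precharges=3
Acc 7: bank1 row1 -> MISS (open row1); precharges=4
Acc 8: bank0 row1 -> MISS (open row1); precharges=5
Acc 9: bank2 row3 -> MISS (open row3); precharges=6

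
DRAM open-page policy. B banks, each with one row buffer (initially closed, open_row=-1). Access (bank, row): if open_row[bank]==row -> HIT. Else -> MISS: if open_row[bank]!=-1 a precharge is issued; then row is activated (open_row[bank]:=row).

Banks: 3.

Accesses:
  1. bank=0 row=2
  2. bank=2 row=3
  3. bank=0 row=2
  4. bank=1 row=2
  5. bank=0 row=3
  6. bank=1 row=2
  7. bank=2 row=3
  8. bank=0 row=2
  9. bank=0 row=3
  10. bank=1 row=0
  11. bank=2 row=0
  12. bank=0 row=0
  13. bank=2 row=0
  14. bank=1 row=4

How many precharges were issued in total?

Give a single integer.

Answer: 7

Derivation:
Acc 1: bank0 row2 -> MISS (open row2); precharges=0
Acc 2: bank2 row3 -> MISS (open row3); precharges=0
Acc 3: bank0 row2 -> HIT
Acc 4: bank1 row2 -> MISS (open row2); precharges=0
Acc 5: bank0 row3 -> MISS (open row3); precharges=1
Acc 6: bank1 row2 -> HIT
Acc 7: bank2 row3 -> HIT
Acc 8: bank0 row2 -> MISS (open row2); precharges=2
Acc 9: bank0 row3 -> MISS (open row3); precharges=3
Acc 10: bank1 row0 -> MISS (open row0); precharges=4
Acc 11: bank2 row0 -> MISS (open row0); precharges=5
Acc 12: bank0 row0 -> MISS (open row0); precharges=6
Acc 13: bank2 row0 -> HIT
Acc 14: bank1 row4 -> MISS (open row4); precharges=7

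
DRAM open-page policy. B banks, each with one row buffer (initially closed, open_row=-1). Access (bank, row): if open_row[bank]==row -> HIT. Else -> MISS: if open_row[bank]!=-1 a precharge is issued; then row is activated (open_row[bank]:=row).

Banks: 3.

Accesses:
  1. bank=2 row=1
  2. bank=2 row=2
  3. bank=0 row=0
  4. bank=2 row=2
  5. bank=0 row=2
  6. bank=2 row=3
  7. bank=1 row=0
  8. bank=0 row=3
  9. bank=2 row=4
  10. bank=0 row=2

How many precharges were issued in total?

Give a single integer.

Answer: 6

Derivation:
Acc 1: bank2 row1 -> MISS (open row1); precharges=0
Acc 2: bank2 row2 -> MISS (open row2); precharges=1
Acc 3: bank0 row0 -> MISS (open row0); precharges=1
Acc 4: bank2 row2 -> HIT
Acc 5: bank0 row2 -> MISS (open row2); precharges=2
Acc 6: bank2 row3 -> MISS (open row3); precharges=3
Acc 7: bank1 row0 -> MISS (open row0); precharges=3
Acc 8: bank0 row3 -> MISS (open row3); precharges=4
Acc 9: bank2 row4 -> MISS (open row4); precharges=5
Acc 10: bank0 row2 -> MISS (open row2); precharges=6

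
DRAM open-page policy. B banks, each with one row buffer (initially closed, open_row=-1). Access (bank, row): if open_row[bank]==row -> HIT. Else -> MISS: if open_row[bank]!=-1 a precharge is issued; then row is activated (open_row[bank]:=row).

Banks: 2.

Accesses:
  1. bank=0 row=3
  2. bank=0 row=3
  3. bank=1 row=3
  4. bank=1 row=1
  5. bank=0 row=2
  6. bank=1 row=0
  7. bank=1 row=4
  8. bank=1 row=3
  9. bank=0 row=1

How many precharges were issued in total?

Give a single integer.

Acc 1: bank0 row3 -> MISS (open row3); precharges=0
Acc 2: bank0 row3 -> HIT
Acc 3: bank1 row3 -> MISS (open row3); precharges=0
Acc 4: bank1 row1 -> MISS (open row1); precharges=1
Acc 5: bank0 row2 -> MISS (open row2); precharges=2
Acc 6: bank1 row0 -> MISS (open row0); precharges=3
Acc 7: bank1 row4 -> MISS (open row4); precharges=4
Acc 8: bank1 row3 -> MISS (open row3); precharges=5
Acc 9: bank0 row1 -> MISS (open row1); precharges=6

Answer: 6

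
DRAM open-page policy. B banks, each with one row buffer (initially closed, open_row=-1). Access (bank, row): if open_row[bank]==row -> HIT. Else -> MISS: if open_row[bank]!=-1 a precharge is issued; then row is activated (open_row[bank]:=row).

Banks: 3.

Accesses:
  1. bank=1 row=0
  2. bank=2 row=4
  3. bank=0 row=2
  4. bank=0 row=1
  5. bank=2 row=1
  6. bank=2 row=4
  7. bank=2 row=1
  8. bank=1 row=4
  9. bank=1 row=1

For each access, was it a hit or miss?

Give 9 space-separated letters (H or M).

Answer: M M M M M M M M M

Derivation:
Acc 1: bank1 row0 -> MISS (open row0); precharges=0
Acc 2: bank2 row4 -> MISS (open row4); precharges=0
Acc 3: bank0 row2 -> MISS (open row2); precharges=0
Acc 4: bank0 row1 -> MISS (open row1); precharges=1
Acc 5: bank2 row1 -> MISS (open row1); precharges=2
Acc 6: bank2 row4 -> MISS (open row4); precharges=3
Acc 7: bank2 row1 -> MISS (open row1); precharges=4
Acc 8: bank1 row4 -> MISS (open row4); precharges=5
Acc 9: bank1 row1 -> MISS (open row1); precharges=6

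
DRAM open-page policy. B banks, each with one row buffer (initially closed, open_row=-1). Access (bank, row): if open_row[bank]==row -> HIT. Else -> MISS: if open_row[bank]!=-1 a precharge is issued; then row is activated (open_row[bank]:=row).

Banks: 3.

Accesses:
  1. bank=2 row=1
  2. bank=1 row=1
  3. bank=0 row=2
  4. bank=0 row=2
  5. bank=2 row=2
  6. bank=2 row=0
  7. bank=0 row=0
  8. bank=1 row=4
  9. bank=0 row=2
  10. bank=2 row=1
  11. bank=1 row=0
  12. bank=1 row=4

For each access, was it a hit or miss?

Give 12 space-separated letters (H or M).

Answer: M M M H M M M M M M M M

Derivation:
Acc 1: bank2 row1 -> MISS (open row1); precharges=0
Acc 2: bank1 row1 -> MISS (open row1); precharges=0
Acc 3: bank0 row2 -> MISS (open row2); precharges=0
Acc 4: bank0 row2 -> HIT
Acc 5: bank2 row2 -> MISS (open row2); precharges=1
Acc 6: bank2 row0 -> MISS (open row0); precharges=2
Acc 7: bank0 row0 -> MISS (open row0); precharges=3
Acc 8: bank1 row4 -> MISS (open row4); precharges=4
Acc 9: bank0 row2 -> MISS (open row2); precharges=5
Acc 10: bank2 row1 -> MISS (open row1); precharges=6
Acc 11: bank1 row0 -> MISS (open row0); precharges=7
Acc 12: bank1 row4 -> MISS (open row4); precharges=8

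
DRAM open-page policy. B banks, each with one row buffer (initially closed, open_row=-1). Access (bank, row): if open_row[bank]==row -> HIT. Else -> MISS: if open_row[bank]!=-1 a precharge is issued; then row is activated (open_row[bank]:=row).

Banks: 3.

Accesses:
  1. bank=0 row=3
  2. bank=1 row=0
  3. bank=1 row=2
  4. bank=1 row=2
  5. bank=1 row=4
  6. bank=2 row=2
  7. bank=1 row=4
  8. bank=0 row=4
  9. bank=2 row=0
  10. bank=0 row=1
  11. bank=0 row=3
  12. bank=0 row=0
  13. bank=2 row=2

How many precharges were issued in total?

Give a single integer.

Answer: 8

Derivation:
Acc 1: bank0 row3 -> MISS (open row3); precharges=0
Acc 2: bank1 row0 -> MISS (open row0); precharges=0
Acc 3: bank1 row2 -> MISS (open row2); precharges=1
Acc 4: bank1 row2 -> HIT
Acc 5: bank1 row4 -> MISS (open row4); precharges=2
Acc 6: bank2 row2 -> MISS (open row2); precharges=2
Acc 7: bank1 row4 -> HIT
Acc 8: bank0 row4 -> MISS (open row4); precharges=3
Acc 9: bank2 row0 -> MISS (open row0); precharges=4
Acc 10: bank0 row1 -> MISS (open row1); precharges=5
Acc 11: bank0 row3 -> MISS (open row3); precharges=6
Acc 12: bank0 row0 -> MISS (open row0); precharges=7
Acc 13: bank2 row2 -> MISS (open row2); precharges=8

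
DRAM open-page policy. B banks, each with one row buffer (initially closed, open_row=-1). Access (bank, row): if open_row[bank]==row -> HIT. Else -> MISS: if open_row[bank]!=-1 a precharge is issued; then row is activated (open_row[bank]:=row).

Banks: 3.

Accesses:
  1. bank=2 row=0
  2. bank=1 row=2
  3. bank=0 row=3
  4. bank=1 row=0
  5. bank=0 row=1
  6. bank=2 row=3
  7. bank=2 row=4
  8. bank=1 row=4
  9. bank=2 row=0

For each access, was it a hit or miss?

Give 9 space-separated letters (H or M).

Acc 1: bank2 row0 -> MISS (open row0); precharges=0
Acc 2: bank1 row2 -> MISS (open row2); precharges=0
Acc 3: bank0 row3 -> MISS (open row3); precharges=0
Acc 4: bank1 row0 -> MISS (open row0); precharges=1
Acc 5: bank0 row1 -> MISS (open row1); precharges=2
Acc 6: bank2 row3 -> MISS (open row3); precharges=3
Acc 7: bank2 row4 -> MISS (open row4); precharges=4
Acc 8: bank1 row4 -> MISS (open row4); precharges=5
Acc 9: bank2 row0 -> MISS (open row0); precharges=6

Answer: M M M M M M M M M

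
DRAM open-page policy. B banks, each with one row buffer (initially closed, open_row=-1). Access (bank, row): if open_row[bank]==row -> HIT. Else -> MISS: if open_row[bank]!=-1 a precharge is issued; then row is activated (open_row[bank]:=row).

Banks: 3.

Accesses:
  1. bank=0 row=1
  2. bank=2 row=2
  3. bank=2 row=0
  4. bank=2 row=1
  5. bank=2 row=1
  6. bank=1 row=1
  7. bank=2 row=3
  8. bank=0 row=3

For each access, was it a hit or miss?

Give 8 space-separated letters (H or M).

Acc 1: bank0 row1 -> MISS (open row1); precharges=0
Acc 2: bank2 row2 -> MISS (open row2); precharges=0
Acc 3: bank2 row0 -> MISS (open row0); precharges=1
Acc 4: bank2 row1 -> MISS (open row1); precharges=2
Acc 5: bank2 row1 -> HIT
Acc 6: bank1 row1 -> MISS (open row1); precharges=2
Acc 7: bank2 row3 -> MISS (open row3); precharges=3
Acc 8: bank0 row3 -> MISS (open row3); precharges=4

Answer: M M M M H M M M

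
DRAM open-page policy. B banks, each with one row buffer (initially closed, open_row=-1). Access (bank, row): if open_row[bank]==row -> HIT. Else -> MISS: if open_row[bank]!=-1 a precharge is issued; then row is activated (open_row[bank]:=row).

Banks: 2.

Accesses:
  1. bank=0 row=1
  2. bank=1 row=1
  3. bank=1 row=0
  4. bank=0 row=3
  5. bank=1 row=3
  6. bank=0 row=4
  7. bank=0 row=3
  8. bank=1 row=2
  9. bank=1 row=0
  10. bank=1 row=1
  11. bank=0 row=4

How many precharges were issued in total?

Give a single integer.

Answer: 9

Derivation:
Acc 1: bank0 row1 -> MISS (open row1); precharges=0
Acc 2: bank1 row1 -> MISS (open row1); precharges=0
Acc 3: bank1 row0 -> MISS (open row0); precharges=1
Acc 4: bank0 row3 -> MISS (open row3); precharges=2
Acc 5: bank1 row3 -> MISS (open row3); precharges=3
Acc 6: bank0 row4 -> MISS (open row4); precharges=4
Acc 7: bank0 row3 -> MISS (open row3); precharges=5
Acc 8: bank1 row2 -> MISS (open row2); precharges=6
Acc 9: bank1 row0 -> MISS (open row0); precharges=7
Acc 10: bank1 row1 -> MISS (open row1); precharges=8
Acc 11: bank0 row4 -> MISS (open row4); precharges=9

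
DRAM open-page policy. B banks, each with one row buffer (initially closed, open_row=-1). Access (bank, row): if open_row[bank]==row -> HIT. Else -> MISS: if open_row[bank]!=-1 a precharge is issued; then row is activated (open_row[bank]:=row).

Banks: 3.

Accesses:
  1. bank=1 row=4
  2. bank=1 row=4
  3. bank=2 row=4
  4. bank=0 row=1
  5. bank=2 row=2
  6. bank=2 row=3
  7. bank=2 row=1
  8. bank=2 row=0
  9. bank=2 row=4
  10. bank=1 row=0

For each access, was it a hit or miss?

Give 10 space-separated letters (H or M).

Acc 1: bank1 row4 -> MISS (open row4); precharges=0
Acc 2: bank1 row4 -> HIT
Acc 3: bank2 row4 -> MISS (open row4); precharges=0
Acc 4: bank0 row1 -> MISS (open row1); precharges=0
Acc 5: bank2 row2 -> MISS (open row2); precharges=1
Acc 6: bank2 row3 -> MISS (open row3); precharges=2
Acc 7: bank2 row1 -> MISS (open row1); precharges=3
Acc 8: bank2 row0 -> MISS (open row0); precharges=4
Acc 9: bank2 row4 -> MISS (open row4); precharges=5
Acc 10: bank1 row0 -> MISS (open row0); precharges=6

Answer: M H M M M M M M M M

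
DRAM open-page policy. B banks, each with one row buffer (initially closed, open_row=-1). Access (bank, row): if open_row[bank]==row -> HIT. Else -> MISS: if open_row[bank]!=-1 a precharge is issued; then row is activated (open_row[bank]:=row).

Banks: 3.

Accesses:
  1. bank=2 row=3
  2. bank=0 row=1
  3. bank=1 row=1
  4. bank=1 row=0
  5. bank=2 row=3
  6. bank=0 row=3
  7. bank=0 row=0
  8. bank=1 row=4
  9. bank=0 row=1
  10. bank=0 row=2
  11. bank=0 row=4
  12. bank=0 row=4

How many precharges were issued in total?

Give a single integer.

Acc 1: bank2 row3 -> MISS (open row3); precharges=0
Acc 2: bank0 row1 -> MISS (open row1); precharges=0
Acc 3: bank1 row1 -> MISS (open row1); precharges=0
Acc 4: bank1 row0 -> MISS (open row0); precharges=1
Acc 5: bank2 row3 -> HIT
Acc 6: bank0 row3 -> MISS (open row3); precharges=2
Acc 7: bank0 row0 -> MISS (open row0); precharges=3
Acc 8: bank1 row4 -> MISS (open row4); precharges=4
Acc 9: bank0 row1 -> MISS (open row1); precharges=5
Acc 10: bank0 row2 -> MISS (open row2); precharges=6
Acc 11: bank0 row4 -> MISS (open row4); precharges=7
Acc 12: bank0 row4 -> HIT

Answer: 7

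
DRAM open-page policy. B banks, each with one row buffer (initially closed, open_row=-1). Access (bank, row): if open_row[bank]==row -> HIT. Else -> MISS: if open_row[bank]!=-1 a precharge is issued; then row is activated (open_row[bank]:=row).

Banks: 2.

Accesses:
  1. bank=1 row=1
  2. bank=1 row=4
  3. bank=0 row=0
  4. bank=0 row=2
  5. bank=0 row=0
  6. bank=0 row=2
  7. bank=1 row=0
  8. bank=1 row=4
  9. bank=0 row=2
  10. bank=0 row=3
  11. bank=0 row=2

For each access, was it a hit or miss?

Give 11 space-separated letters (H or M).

Answer: M M M M M M M M H M M

Derivation:
Acc 1: bank1 row1 -> MISS (open row1); precharges=0
Acc 2: bank1 row4 -> MISS (open row4); precharges=1
Acc 3: bank0 row0 -> MISS (open row0); precharges=1
Acc 4: bank0 row2 -> MISS (open row2); precharges=2
Acc 5: bank0 row0 -> MISS (open row0); precharges=3
Acc 6: bank0 row2 -> MISS (open row2); precharges=4
Acc 7: bank1 row0 -> MISS (open row0); precharges=5
Acc 8: bank1 row4 -> MISS (open row4); precharges=6
Acc 9: bank0 row2 -> HIT
Acc 10: bank0 row3 -> MISS (open row3); precharges=7
Acc 11: bank0 row2 -> MISS (open row2); precharges=8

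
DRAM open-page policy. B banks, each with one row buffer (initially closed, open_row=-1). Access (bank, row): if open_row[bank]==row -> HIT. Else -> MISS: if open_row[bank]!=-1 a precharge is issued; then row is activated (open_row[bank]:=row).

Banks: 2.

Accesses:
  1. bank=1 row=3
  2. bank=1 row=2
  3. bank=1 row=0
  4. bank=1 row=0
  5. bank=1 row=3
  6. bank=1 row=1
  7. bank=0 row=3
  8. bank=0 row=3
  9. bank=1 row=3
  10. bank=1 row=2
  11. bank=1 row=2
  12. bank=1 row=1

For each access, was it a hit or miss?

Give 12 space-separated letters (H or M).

Answer: M M M H M M M H M M H M

Derivation:
Acc 1: bank1 row3 -> MISS (open row3); precharges=0
Acc 2: bank1 row2 -> MISS (open row2); precharges=1
Acc 3: bank1 row0 -> MISS (open row0); precharges=2
Acc 4: bank1 row0 -> HIT
Acc 5: bank1 row3 -> MISS (open row3); precharges=3
Acc 6: bank1 row1 -> MISS (open row1); precharges=4
Acc 7: bank0 row3 -> MISS (open row3); precharges=4
Acc 8: bank0 row3 -> HIT
Acc 9: bank1 row3 -> MISS (open row3); precharges=5
Acc 10: bank1 row2 -> MISS (open row2); precharges=6
Acc 11: bank1 row2 -> HIT
Acc 12: bank1 row1 -> MISS (open row1); precharges=7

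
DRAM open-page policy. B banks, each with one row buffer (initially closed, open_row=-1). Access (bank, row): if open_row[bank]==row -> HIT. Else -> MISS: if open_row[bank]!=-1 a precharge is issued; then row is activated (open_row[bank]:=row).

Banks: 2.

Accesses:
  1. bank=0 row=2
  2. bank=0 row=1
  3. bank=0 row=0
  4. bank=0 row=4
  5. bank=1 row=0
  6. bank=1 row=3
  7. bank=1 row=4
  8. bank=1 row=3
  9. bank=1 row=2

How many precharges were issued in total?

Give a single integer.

Answer: 7

Derivation:
Acc 1: bank0 row2 -> MISS (open row2); precharges=0
Acc 2: bank0 row1 -> MISS (open row1); precharges=1
Acc 3: bank0 row0 -> MISS (open row0); precharges=2
Acc 4: bank0 row4 -> MISS (open row4); precharges=3
Acc 5: bank1 row0 -> MISS (open row0); precharges=3
Acc 6: bank1 row3 -> MISS (open row3); precharges=4
Acc 7: bank1 row4 -> MISS (open row4); precharges=5
Acc 8: bank1 row3 -> MISS (open row3); precharges=6
Acc 9: bank1 row2 -> MISS (open row2); precharges=7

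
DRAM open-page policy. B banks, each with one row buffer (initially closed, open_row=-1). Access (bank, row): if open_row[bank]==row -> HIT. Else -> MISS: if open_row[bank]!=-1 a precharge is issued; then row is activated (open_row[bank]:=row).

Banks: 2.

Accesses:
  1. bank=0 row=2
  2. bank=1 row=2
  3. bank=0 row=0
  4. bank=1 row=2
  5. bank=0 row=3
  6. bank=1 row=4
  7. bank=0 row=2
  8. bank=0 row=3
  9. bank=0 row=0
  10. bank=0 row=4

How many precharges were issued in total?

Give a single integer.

Answer: 7

Derivation:
Acc 1: bank0 row2 -> MISS (open row2); precharges=0
Acc 2: bank1 row2 -> MISS (open row2); precharges=0
Acc 3: bank0 row0 -> MISS (open row0); precharges=1
Acc 4: bank1 row2 -> HIT
Acc 5: bank0 row3 -> MISS (open row3); precharges=2
Acc 6: bank1 row4 -> MISS (open row4); precharges=3
Acc 7: bank0 row2 -> MISS (open row2); precharges=4
Acc 8: bank0 row3 -> MISS (open row3); precharges=5
Acc 9: bank0 row0 -> MISS (open row0); precharges=6
Acc 10: bank0 row4 -> MISS (open row4); precharges=7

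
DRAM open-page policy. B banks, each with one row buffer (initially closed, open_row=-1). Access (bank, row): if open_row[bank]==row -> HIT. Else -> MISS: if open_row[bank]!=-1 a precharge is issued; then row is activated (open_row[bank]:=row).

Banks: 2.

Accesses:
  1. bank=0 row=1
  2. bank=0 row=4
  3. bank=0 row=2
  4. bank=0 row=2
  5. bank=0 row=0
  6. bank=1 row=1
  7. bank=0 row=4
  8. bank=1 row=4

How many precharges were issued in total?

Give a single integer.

Answer: 5

Derivation:
Acc 1: bank0 row1 -> MISS (open row1); precharges=0
Acc 2: bank0 row4 -> MISS (open row4); precharges=1
Acc 3: bank0 row2 -> MISS (open row2); precharges=2
Acc 4: bank0 row2 -> HIT
Acc 5: bank0 row0 -> MISS (open row0); precharges=3
Acc 6: bank1 row1 -> MISS (open row1); precharges=3
Acc 7: bank0 row4 -> MISS (open row4); precharges=4
Acc 8: bank1 row4 -> MISS (open row4); precharges=5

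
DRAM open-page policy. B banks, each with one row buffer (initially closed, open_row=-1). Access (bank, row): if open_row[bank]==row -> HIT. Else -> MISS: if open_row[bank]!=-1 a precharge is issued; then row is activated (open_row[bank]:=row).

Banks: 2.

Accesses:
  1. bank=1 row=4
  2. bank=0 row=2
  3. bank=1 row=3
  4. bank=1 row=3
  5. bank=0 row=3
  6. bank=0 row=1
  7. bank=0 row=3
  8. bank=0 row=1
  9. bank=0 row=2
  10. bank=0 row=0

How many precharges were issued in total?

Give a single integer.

Acc 1: bank1 row4 -> MISS (open row4); precharges=0
Acc 2: bank0 row2 -> MISS (open row2); precharges=0
Acc 3: bank1 row3 -> MISS (open row3); precharges=1
Acc 4: bank1 row3 -> HIT
Acc 5: bank0 row3 -> MISS (open row3); precharges=2
Acc 6: bank0 row1 -> MISS (open row1); precharges=3
Acc 7: bank0 row3 -> MISS (open row3); precharges=4
Acc 8: bank0 row1 -> MISS (open row1); precharges=5
Acc 9: bank0 row2 -> MISS (open row2); precharges=6
Acc 10: bank0 row0 -> MISS (open row0); precharges=7

Answer: 7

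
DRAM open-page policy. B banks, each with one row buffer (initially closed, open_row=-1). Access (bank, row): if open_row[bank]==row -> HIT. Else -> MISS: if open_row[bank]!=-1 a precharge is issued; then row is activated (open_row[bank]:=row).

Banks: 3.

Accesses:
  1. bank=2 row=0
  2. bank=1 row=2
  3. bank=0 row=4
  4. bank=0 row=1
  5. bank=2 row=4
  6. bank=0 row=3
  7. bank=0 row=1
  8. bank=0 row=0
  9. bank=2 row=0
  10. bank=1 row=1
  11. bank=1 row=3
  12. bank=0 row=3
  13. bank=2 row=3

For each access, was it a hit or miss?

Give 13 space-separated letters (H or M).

Acc 1: bank2 row0 -> MISS (open row0); precharges=0
Acc 2: bank1 row2 -> MISS (open row2); precharges=0
Acc 3: bank0 row4 -> MISS (open row4); precharges=0
Acc 4: bank0 row1 -> MISS (open row1); precharges=1
Acc 5: bank2 row4 -> MISS (open row4); precharges=2
Acc 6: bank0 row3 -> MISS (open row3); precharges=3
Acc 7: bank0 row1 -> MISS (open row1); precharges=4
Acc 8: bank0 row0 -> MISS (open row0); precharges=5
Acc 9: bank2 row0 -> MISS (open row0); precharges=6
Acc 10: bank1 row1 -> MISS (open row1); precharges=7
Acc 11: bank1 row3 -> MISS (open row3); precharges=8
Acc 12: bank0 row3 -> MISS (open row3); precharges=9
Acc 13: bank2 row3 -> MISS (open row3); precharges=10

Answer: M M M M M M M M M M M M M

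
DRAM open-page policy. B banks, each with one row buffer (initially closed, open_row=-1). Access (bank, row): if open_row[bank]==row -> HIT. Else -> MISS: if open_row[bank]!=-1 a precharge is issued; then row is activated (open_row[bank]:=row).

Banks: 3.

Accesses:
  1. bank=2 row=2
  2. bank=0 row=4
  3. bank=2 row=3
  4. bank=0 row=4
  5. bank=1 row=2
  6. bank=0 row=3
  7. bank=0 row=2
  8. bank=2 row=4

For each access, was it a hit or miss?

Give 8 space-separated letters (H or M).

Answer: M M M H M M M M

Derivation:
Acc 1: bank2 row2 -> MISS (open row2); precharges=0
Acc 2: bank0 row4 -> MISS (open row4); precharges=0
Acc 3: bank2 row3 -> MISS (open row3); precharges=1
Acc 4: bank0 row4 -> HIT
Acc 5: bank1 row2 -> MISS (open row2); precharges=1
Acc 6: bank0 row3 -> MISS (open row3); precharges=2
Acc 7: bank0 row2 -> MISS (open row2); precharges=3
Acc 8: bank2 row4 -> MISS (open row4); precharges=4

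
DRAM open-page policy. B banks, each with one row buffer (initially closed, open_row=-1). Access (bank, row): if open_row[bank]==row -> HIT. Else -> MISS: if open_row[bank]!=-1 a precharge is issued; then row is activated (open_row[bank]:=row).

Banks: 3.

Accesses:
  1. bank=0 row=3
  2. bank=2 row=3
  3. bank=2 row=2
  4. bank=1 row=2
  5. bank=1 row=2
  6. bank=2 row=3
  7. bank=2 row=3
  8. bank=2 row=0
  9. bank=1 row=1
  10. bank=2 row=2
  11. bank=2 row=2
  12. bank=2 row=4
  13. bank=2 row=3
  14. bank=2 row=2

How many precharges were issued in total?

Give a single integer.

Acc 1: bank0 row3 -> MISS (open row3); precharges=0
Acc 2: bank2 row3 -> MISS (open row3); precharges=0
Acc 3: bank2 row2 -> MISS (open row2); precharges=1
Acc 4: bank1 row2 -> MISS (open row2); precharges=1
Acc 5: bank1 row2 -> HIT
Acc 6: bank2 row3 -> MISS (open row3); precharges=2
Acc 7: bank2 row3 -> HIT
Acc 8: bank2 row0 -> MISS (open row0); precharges=3
Acc 9: bank1 row1 -> MISS (open row1); precharges=4
Acc 10: bank2 row2 -> MISS (open row2); precharges=5
Acc 11: bank2 row2 -> HIT
Acc 12: bank2 row4 -> MISS (open row4); precharges=6
Acc 13: bank2 row3 -> MISS (open row3); precharges=7
Acc 14: bank2 row2 -> MISS (open row2); precharges=8

Answer: 8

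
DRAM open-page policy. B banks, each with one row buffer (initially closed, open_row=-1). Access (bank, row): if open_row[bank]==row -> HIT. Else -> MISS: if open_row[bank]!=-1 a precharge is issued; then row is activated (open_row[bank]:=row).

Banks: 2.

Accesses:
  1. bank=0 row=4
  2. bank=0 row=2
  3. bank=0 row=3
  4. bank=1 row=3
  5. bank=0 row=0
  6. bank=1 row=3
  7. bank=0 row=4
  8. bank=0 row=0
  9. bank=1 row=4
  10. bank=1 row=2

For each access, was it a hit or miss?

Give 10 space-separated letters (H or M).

Acc 1: bank0 row4 -> MISS (open row4); precharges=0
Acc 2: bank0 row2 -> MISS (open row2); precharges=1
Acc 3: bank0 row3 -> MISS (open row3); precharges=2
Acc 4: bank1 row3 -> MISS (open row3); precharges=2
Acc 5: bank0 row0 -> MISS (open row0); precharges=3
Acc 6: bank1 row3 -> HIT
Acc 7: bank0 row4 -> MISS (open row4); precharges=4
Acc 8: bank0 row0 -> MISS (open row0); precharges=5
Acc 9: bank1 row4 -> MISS (open row4); precharges=6
Acc 10: bank1 row2 -> MISS (open row2); precharges=7

Answer: M M M M M H M M M M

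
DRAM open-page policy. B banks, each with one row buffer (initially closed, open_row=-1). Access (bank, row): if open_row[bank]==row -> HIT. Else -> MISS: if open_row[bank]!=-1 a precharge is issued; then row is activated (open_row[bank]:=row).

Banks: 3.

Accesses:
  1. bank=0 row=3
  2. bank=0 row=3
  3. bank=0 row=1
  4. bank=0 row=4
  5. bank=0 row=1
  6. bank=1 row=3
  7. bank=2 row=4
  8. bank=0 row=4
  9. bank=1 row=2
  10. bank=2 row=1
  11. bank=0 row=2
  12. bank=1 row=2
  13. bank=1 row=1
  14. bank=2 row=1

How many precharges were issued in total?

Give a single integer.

Answer: 8

Derivation:
Acc 1: bank0 row3 -> MISS (open row3); precharges=0
Acc 2: bank0 row3 -> HIT
Acc 3: bank0 row1 -> MISS (open row1); precharges=1
Acc 4: bank0 row4 -> MISS (open row4); precharges=2
Acc 5: bank0 row1 -> MISS (open row1); precharges=3
Acc 6: bank1 row3 -> MISS (open row3); precharges=3
Acc 7: bank2 row4 -> MISS (open row4); precharges=3
Acc 8: bank0 row4 -> MISS (open row4); precharges=4
Acc 9: bank1 row2 -> MISS (open row2); precharges=5
Acc 10: bank2 row1 -> MISS (open row1); precharges=6
Acc 11: bank0 row2 -> MISS (open row2); precharges=7
Acc 12: bank1 row2 -> HIT
Acc 13: bank1 row1 -> MISS (open row1); precharges=8
Acc 14: bank2 row1 -> HIT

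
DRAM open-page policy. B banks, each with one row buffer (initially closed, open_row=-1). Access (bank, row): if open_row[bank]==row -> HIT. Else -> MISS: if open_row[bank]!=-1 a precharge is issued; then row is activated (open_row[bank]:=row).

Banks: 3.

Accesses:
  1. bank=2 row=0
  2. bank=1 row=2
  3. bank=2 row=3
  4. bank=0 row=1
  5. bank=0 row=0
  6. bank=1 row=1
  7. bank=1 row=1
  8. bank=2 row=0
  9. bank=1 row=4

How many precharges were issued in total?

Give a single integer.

Acc 1: bank2 row0 -> MISS (open row0); precharges=0
Acc 2: bank1 row2 -> MISS (open row2); precharges=0
Acc 3: bank2 row3 -> MISS (open row3); precharges=1
Acc 4: bank0 row1 -> MISS (open row1); precharges=1
Acc 5: bank0 row0 -> MISS (open row0); precharges=2
Acc 6: bank1 row1 -> MISS (open row1); precharges=3
Acc 7: bank1 row1 -> HIT
Acc 8: bank2 row0 -> MISS (open row0); precharges=4
Acc 9: bank1 row4 -> MISS (open row4); precharges=5

Answer: 5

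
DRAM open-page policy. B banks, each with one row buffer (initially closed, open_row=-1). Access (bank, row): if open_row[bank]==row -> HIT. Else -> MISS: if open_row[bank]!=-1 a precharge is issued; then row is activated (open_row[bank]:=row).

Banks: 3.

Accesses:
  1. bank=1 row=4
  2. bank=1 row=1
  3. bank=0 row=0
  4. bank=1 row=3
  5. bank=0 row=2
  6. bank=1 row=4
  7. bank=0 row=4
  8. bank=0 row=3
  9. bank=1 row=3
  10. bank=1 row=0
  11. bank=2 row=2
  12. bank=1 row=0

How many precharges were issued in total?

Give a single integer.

Answer: 8

Derivation:
Acc 1: bank1 row4 -> MISS (open row4); precharges=0
Acc 2: bank1 row1 -> MISS (open row1); precharges=1
Acc 3: bank0 row0 -> MISS (open row0); precharges=1
Acc 4: bank1 row3 -> MISS (open row3); precharges=2
Acc 5: bank0 row2 -> MISS (open row2); precharges=3
Acc 6: bank1 row4 -> MISS (open row4); precharges=4
Acc 7: bank0 row4 -> MISS (open row4); precharges=5
Acc 8: bank0 row3 -> MISS (open row3); precharges=6
Acc 9: bank1 row3 -> MISS (open row3); precharges=7
Acc 10: bank1 row0 -> MISS (open row0); precharges=8
Acc 11: bank2 row2 -> MISS (open row2); precharges=8
Acc 12: bank1 row0 -> HIT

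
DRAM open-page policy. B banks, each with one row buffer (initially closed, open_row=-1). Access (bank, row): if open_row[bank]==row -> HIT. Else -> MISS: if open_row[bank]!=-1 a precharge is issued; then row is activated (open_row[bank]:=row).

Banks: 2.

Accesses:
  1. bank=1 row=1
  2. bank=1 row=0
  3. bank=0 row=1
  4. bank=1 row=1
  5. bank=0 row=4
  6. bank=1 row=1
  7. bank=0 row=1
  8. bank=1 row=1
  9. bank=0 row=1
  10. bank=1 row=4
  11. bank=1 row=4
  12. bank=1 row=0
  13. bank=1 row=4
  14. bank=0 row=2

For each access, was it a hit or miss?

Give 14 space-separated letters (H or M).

Acc 1: bank1 row1 -> MISS (open row1); precharges=0
Acc 2: bank1 row0 -> MISS (open row0); precharges=1
Acc 3: bank0 row1 -> MISS (open row1); precharges=1
Acc 4: bank1 row1 -> MISS (open row1); precharges=2
Acc 5: bank0 row4 -> MISS (open row4); precharges=3
Acc 6: bank1 row1 -> HIT
Acc 7: bank0 row1 -> MISS (open row1); precharges=4
Acc 8: bank1 row1 -> HIT
Acc 9: bank0 row1 -> HIT
Acc 10: bank1 row4 -> MISS (open row4); precharges=5
Acc 11: bank1 row4 -> HIT
Acc 12: bank1 row0 -> MISS (open row0); precharges=6
Acc 13: bank1 row4 -> MISS (open row4); precharges=7
Acc 14: bank0 row2 -> MISS (open row2); precharges=8

Answer: M M M M M H M H H M H M M M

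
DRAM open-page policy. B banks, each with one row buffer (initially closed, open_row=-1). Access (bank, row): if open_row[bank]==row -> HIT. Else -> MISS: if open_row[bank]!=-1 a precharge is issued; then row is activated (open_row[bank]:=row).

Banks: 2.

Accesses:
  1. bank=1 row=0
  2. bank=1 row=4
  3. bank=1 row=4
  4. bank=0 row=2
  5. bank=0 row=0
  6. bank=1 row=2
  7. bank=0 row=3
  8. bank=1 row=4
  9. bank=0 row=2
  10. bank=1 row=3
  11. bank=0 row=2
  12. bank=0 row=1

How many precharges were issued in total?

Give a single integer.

Answer: 8

Derivation:
Acc 1: bank1 row0 -> MISS (open row0); precharges=0
Acc 2: bank1 row4 -> MISS (open row4); precharges=1
Acc 3: bank1 row4 -> HIT
Acc 4: bank0 row2 -> MISS (open row2); precharges=1
Acc 5: bank0 row0 -> MISS (open row0); precharges=2
Acc 6: bank1 row2 -> MISS (open row2); precharges=3
Acc 7: bank0 row3 -> MISS (open row3); precharges=4
Acc 8: bank1 row4 -> MISS (open row4); precharges=5
Acc 9: bank0 row2 -> MISS (open row2); precharges=6
Acc 10: bank1 row3 -> MISS (open row3); precharges=7
Acc 11: bank0 row2 -> HIT
Acc 12: bank0 row1 -> MISS (open row1); precharges=8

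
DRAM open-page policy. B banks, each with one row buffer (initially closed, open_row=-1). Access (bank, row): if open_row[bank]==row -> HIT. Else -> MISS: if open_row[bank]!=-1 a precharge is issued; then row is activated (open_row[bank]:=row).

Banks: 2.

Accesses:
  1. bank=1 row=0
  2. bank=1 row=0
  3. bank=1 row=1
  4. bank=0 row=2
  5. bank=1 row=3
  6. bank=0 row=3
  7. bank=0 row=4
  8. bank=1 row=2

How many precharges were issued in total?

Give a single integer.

Answer: 5

Derivation:
Acc 1: bank1 row0 -> MISS (open row0); precharges=0
Acc 2: bank1 row0 -> HIT
Acc 3: bank1 row1 -> MISS (open row1); precharges=1
Acc 4: bank0 row2 -> MISS (open row2); precharges=1
Acc 5: bank1 row3 -> MISS (open row3); precharges=2
Acc 6: bank0 row3 -> MISS (open row3); precharges=3
Acc 7: bank0 row4 -> MISS (open row4); precharges=4
Acc 8: bank1 row2 -> MISS (open row2); precharges=5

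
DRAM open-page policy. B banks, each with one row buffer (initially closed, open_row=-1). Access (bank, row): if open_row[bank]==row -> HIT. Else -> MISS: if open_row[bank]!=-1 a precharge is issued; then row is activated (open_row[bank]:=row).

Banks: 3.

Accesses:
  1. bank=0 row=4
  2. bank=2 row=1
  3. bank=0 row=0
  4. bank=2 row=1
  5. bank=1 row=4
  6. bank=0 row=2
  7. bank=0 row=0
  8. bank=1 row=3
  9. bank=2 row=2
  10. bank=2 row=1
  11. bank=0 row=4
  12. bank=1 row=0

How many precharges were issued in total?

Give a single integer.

Acc 1: bank0 row4 -> MISS (open row4); precharges=0
Acc 2: bank2 row1 -> MISS (open row1); precharges=0
Acc 3: bank0 row0 -> MISS (open row0); precharges=1
Acc 4: bank2 row1 -> HIT
Acc 5: bank1 row4 -> MISS (open row4); precharges=1
Acc 6: bank0 row2 -> MISS (open row2); precharges=2
Acc 7: bank0 row0 -> MISS (open row0); precharges=3
Acc 8: bank1 row3 -> MISS (open row3); precharges=4
Acc 9: bank2 row2 -> MISS (open row2); precharges=5
Acc 10: bank2 row1 -> MISS (open row1); precharges=6
Acc 11: bank0 row4 -> MISS (open row4); precharges=7
Acc 12: bank1 row0 -> MISS (open row0); precharges=8

Answer: 8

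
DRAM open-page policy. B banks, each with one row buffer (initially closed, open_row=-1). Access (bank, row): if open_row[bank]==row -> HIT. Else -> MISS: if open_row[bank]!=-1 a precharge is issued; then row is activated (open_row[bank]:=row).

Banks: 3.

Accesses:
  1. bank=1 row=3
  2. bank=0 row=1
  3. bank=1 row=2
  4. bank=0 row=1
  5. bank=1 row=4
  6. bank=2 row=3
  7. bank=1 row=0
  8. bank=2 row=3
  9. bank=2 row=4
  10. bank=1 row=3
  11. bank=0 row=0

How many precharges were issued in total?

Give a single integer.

Answer: 6

Derivation:
Acc 1: bank1 row3 -> MISS (open row3); precharges=0
Acc 2: bank0 row1 -> MISS (open row1); precharges=0
Acc 3: bank1 row2 -> MISS (open row2); precharges=1
Acc 4: bank0 row1 -> HIT
Acc 5: bank1 row4 -> MISS (open row4); precharges=2
Acc 6: bank2 row3 -> MISS (open row3); precharges=2
Acc 7: bank1 row0 -> MISS (open row0); precharges=3
Acc 8: bank2 row3 -> HIT
Acc 9: bank2 row4 -> MISS (open row4); precharges=4
Acc 10: bank1 row3 -> MISS (open row3); precharges=5
Acc 11: bank0 row0 -> MISS (open row0); precharges=6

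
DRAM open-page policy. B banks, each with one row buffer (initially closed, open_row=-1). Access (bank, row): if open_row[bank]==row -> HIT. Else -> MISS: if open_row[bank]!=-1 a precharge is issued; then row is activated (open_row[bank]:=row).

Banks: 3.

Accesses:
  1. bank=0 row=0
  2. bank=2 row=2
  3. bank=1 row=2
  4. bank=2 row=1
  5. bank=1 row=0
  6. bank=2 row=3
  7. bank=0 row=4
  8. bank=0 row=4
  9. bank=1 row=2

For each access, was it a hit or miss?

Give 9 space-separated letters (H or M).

Acc 1: bank0 row0 -> MISS (open row0); precharges=0
Acc 2: bank2 row2 -> MISS (open row2); precharges=0
Acc 3: bank1 row2 -> MISS (open row2); precharges=0
Acc 4: bank2 row1 -> MISS (open row1); precharges=1
Acc 5: bank1 row0 -> MISS (open row0); precharges=2
Acc 6: bank2 row3 -> MISS (open row3); precharges=3
Acc 7: bank0 row4 -> MISS (open row4); precharges=4
Acc 8: bank0 row4 -> HIT
Acc 9: bank1 row2 -> MISS (open row2); precharges=5

Answer: M M M M M M M H M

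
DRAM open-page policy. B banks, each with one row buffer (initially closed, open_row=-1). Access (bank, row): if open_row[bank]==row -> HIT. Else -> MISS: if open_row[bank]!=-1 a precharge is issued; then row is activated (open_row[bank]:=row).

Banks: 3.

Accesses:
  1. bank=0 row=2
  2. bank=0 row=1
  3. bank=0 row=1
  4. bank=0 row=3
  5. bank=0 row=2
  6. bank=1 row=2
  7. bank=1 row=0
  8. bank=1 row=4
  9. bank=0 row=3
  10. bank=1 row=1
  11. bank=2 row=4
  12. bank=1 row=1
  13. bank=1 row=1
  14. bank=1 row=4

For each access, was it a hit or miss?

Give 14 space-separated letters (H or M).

Acc 1: bank0 row2 -> MISS (open row2); precharges=0
Acc 2: bank0 row1 -> MISS (open row1); precharges=1
Acc 3: bank0 row1 -> HIT
Acc 4: bank0 row3 -> MISS (open row3); precharges=2
Acc 5: bank0 row2 -> MISS (open row2); precharges=3
Acc 6: bank1 row2 -> MISS (open row2); precharges=3
Acc 7: bank1 row0 -> MISS (open row0); precharges=4
Acc 8: bank1 row4 -> MISS (open row4); precharges=5
Acc 9: bank0 row3 -> MISS (open row3); precharges=6
Acc 10: bank1 row1 -> MISS (open row1); precharges=7
Acc 11: bank2 row4 -> MISS (open row4); precharges=7
Acc 12: bank1 row1 -> HIT
Acc 13: bank1 row1 -> HIT
Acc 14: bank1 row4 -> MISS (open row4); precharges=8

Answer: M M H M M M M M M M M H H M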